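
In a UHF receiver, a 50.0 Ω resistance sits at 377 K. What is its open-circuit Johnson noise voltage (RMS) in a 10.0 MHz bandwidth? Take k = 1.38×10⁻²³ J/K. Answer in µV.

V_n = √(4kTRB)
4kTRB = 4 × 1.38×10⁻²³ × 377 × 5.00×10¹ × 1.00×10⁷ = 1.04×10⁻¹¹ V²
V_n = √(1.04×10⁻¹¹) = 3.23×10⁻⁶ V = 3.23 µV

3.23 µV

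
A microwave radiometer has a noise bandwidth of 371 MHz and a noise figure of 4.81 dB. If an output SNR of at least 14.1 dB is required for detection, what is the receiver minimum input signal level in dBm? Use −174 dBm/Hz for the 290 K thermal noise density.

−69.4 dBm

Sensitivity = −174 + 10 log₁₀(B) + NF + SNR_min
= −174 + 85.69 + 4.81 + 14.1
= −69.40 dBm → −69.4 dBm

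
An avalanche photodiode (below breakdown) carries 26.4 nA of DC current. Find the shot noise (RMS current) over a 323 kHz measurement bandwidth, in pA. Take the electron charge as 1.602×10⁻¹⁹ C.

I_n = √(2qI·B)
2qI·B = 2 × 1.602×10⁻¹⁹ × 2.64×10⁻⁸ × 3.23×10⁵ = 2.73×10⁻²¹ A²
I_n = √(2.73×10⁻²¹) = 5.23×10⁻¹¹ A = 52.3 pA

52.3 pA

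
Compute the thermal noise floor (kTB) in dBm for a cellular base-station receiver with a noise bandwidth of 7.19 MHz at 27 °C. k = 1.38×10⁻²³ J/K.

−105.3 dBm

T = 27 °C + 273.15 = 300.15 K
P_n = kTB = 1.38×10⁻²³ × 300.15 × 7.19×10⁶ = 2.98×10⁻¹⁴ W
In dBm: 10 log₁₀(2.98×10⁻¹⁴ / 10⁻³) = −105.3 dBm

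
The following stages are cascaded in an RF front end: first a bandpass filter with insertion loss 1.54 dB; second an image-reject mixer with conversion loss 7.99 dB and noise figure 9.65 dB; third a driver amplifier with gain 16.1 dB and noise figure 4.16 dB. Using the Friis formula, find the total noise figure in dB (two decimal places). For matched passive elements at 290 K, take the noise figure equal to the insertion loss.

Convert to linear (a loss of L dB is a gain of −L dB): F_i = 10^(NF_i/10), G_i = 10^(G_i,dB/10)
  Stage 1: F_1 = 10^(1.54/10) = 1.426, G_1 = 10^(−1.54/10) = 0.7015
  Stage 2: F_2 = 10^(9.65/10) = 9.226, G_2 = 10^(−7.99/10) = 0.1589
  Stage 3: F_3 = 10^(4.16/10) = 2.606, G_3 = 10^(16.1/10) = 40.74
Friis cascade:
  F = 1.426 + (9.226 − 1)/0.7015 + (2.606 − 1)/0.1114 = 27.57
NF = 10 log₁₀(27.57) = 14.40 dB

14.40 dB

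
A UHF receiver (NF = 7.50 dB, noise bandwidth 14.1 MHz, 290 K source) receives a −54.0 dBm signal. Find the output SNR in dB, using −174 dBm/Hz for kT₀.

Noise floor: N = −174 + 10 log₁₀(B) + NF
10 log₁₀(1.41×10⁷) = 71.49 dB
N = −174 + 71.49 + 7.50 = −95.01 dBm
SNR = P_sig − N = −54.0 − (−95.01) = 41.01 dB → 41.0 dB

41.0 dB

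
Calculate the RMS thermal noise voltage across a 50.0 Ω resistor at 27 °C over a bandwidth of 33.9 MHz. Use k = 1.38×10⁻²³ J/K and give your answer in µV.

5.30 µV

T = 27 °C + 273.15 = 300.15 K
V_n = √(4kTRB)
4kTRB = 4 × 1.38×10⁻²³ × 300.15 × 5.00×10¹ × 3.39×10⁷ = 2.81×10⁻¹¹ V²
V_n = √(2.81×10⁻¹¹) = 5.30×10⁻⁶ V = 5.30 µV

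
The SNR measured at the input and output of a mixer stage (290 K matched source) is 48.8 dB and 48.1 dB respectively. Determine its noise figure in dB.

0.7 dB

NF (dB) = SNR_in(dB) − SNR_out(dB) when the source is at T₀
NF = 48.8 − 48.1 = 0.7 dB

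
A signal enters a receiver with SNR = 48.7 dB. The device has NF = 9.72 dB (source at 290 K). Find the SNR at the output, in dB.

38.98 dB

By definition F = SNR_in/SNR_out, so in dB: SNR_out = SNR_in − NF
SNR_out = 48.7 − 9.72 = 38.98 dB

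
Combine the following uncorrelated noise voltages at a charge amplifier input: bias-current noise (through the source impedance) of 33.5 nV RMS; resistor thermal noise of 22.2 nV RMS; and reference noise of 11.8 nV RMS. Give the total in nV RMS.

Uncorrelated sources add in power (mean-square): V_tot = √(ΣV_i²)
V_tot = √[(3.35×10⁻⁸)² + (2.22×10⁻⁸)² + (1.18×10⁻⁸)²] = 4.19×10⁻⁸ V = 41.9 nV

41.9 nV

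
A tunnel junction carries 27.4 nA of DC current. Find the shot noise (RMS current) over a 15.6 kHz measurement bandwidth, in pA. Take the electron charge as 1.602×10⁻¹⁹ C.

11.7 pA

I_n = √(2qI·B)
2qI·B = 2 × 1.602×10⁻¹⁹ × 2.74×10⁻⁸ × 1.56×10⁴ = 1.37×10⁻²² A²
I_n = √(1.37×10⁻²²) = 1.17×10⁻¹¹ A = 11.7 pA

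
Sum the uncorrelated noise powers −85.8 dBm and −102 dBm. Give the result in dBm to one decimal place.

−85.7 dBm

Convert to linear, add, convert back:
P₁ = 2.63×10⁻¹² W, P₂ = 6.31×10⁻¹⁴ W
P_tot = 2.69×10⁻¹² W → 10 log₁₀(P_tot / 10⁻³) = −85.7 dBm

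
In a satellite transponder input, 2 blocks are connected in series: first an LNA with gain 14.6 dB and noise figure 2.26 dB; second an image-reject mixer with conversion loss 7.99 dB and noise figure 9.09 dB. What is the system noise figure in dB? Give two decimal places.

Convert to linear (a loss of L dB is a gain of −L dB): F_i = 10^(NF_i/10), G_i = 10^(G_i,dB/10)
  Stage 1: F_1 = 10^(2.26/10) = 1.683, G_1 = 10^(14.6/10) = 28.84
  Stage 2: F_2 = 10^(9.09/10) = 8.110, G_2 = 10^(−7.99/10) = 0.1589
Friis cascade:
  F = 1.683 + (8.110 − 1)/28.84 = 1.929
NF = 10 log₁₀(1.929) = 2.85 dB

2.85 dB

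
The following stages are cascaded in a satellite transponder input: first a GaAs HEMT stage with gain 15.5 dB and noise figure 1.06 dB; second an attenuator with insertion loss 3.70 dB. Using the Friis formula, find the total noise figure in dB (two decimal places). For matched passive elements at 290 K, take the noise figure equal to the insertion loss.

1.19 dB

Convert to linear (a loss of L dB is a gain of −L dB): F_i = 10^(NF_i/10), G_i = 10^(G_i,dB/10)
  Stage 1: F_1 = 10^(1.06/10) = 1.276, G_1 = 10^(15.5/10) = 35.48
  Stage 2: F_2 = 10^(3.70/10) = 2.344, G_2 = 10^(−3.70/10) = 0.4266
Friis cascade:
  F = 1.276 + (2.344 − 1)/35.48 = 1.314
NF = 10 log₁₀(1.314) = 1.19 dB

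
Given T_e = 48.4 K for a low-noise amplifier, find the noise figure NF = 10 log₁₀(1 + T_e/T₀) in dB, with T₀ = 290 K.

0.670 dB

F = 1 + T_e/T₀ = 1 + 48.4/290 = 1.1669
NF = 10 log₁₀(1.1669) = 0.670 dB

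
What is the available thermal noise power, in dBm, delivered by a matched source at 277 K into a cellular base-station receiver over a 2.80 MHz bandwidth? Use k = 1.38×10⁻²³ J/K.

−109.7 dBm

P_n = kTB = 1.38×10⁻²³ × 277 × 2.80×10⁶ = 1.07×10⁻¹⁴ W
In dBm: 10 log₁₀(1.07×10⁻¹⁴ / 10⁻³) = −109.7 dBm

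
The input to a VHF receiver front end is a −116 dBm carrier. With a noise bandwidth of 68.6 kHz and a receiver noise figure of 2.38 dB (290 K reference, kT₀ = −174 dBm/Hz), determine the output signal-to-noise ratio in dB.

7.3 dB

Noise floor: N = −174 + 10 log₁₀(B) + NF
10 log₁₀(6.86×10⁴) = 48.36 dB
N = −174 + 48.36 + 2.38 = −123.26 dBm
SNR = P_sig − N = −116 − (−123.26) = 7.26 dB → 7.3 dB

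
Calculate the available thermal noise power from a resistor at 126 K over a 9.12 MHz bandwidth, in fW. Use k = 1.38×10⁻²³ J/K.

15.9 fW

P_n = kTB = 1.38×10⁻²³ × 126 × 9.12×10⁶ = 1.59×10⁻¹⁴ W = 15.9 fW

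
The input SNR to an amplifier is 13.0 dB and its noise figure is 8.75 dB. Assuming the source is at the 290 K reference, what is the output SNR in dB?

By definition F = SNR_in/SNR_out, so in dB: SNR_out = SNR_in − NF
SNR_out = 13.0 − 8.75 = 4.25 dB

4.25 dB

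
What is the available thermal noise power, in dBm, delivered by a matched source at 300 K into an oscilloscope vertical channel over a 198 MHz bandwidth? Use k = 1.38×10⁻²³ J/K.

P_n = kTB = 1.38×10⁻²³ × 300 × 1.98×10⁸ = 8.20×10⁻¹³ W
In dBm: 10 log₁₀(8.20×10⁻¹³ / 10⁻³) = −90.9 dBm

−90.9 dBm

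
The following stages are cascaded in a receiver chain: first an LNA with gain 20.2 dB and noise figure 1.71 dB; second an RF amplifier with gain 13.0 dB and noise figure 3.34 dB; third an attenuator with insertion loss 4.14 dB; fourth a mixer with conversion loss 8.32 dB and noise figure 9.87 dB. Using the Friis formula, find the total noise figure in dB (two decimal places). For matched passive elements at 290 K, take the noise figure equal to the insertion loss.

1.78 dB

Convert to linear (a loss of L dB is a gain of −L dB): F_i = 10^(NF_i/10), G_i = 10^(G_i,dB/10)
  Stage 1: F_1 = 10^(1.71/10) = 1.483, G_1 = 10^(20.2/10) = 104.7
  Stage 2: F_2 = 10^(3.34/10) = 2.158, G_2 = 10^(13.0/10) = 19.95
  Stage 3: F_3 = 10^(4.14/10) = 2.594, G_3 = 10^(−4.14/10) = 0.3855
  Stage 4: F_4 = 10^(9.87/10) = 9.705, G_4 = 10^(−8.32/10) = 0.1472
Friis cascade:
  F = 1.483 + (2.158 − 1)/104.7 + (2.594 − 1)/2089 + (9.705 − 1)/805.4 = 1.505
NF = 10 log₁₀(1.505) = 1.78 dB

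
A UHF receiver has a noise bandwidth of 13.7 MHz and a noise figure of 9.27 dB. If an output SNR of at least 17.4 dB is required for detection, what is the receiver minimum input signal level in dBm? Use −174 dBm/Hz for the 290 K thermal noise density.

Sensitivity = −174 + 10 log₁₀(B) + NF + SNR_min
= −174 + 71.37 + 9.27 + 17.4
= −75.96 dBm → −76.0 dBm

−76.0 dBm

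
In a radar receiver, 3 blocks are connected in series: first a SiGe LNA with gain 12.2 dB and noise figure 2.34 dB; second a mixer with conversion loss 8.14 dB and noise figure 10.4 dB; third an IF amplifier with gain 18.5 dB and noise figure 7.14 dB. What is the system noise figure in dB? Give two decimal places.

Convert to linear (a loss of L dB is a gain of −L dB): F_i = 10^(NF_i/10), G_i = 10^(G_i,dB/10)
  Stage 1: F_1 = 10^(2.34/10) = 1.714, G_1 = 10^(12.2/10) = 16.60
  Stage 2: F_2 = 10^(10.4/10) = 10.96, G_2 = 10^(−8.14/10) = 0.1535
  Stage 3: F_3 = 10^(7.14/10) = 5.176, G_3 = 10^(18.5/10) = 70.79
Friis cascade:
  F = 1.714 + (10.96 − 1)/16.60 + (5.176 − 1)/2.547 = 3.954
NF = 10 log₁₀(3.954) = 5.97 dB

5.97 dB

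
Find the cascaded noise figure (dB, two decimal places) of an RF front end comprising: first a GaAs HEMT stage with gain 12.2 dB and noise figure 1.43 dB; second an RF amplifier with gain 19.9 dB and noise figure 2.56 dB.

1.58 dB

Convert to linear (a loss of L dB is a gain of −L dB): F_i = 10^(NF_i/10), G_i = 10^(G_i,dB/10)
  Stage 1: F_1 = 10^(1.43/10) = 1.390, G_1 = 10^(12.2/10) = 16.60
  Stage 2: F_2 = 10^(2.56/10) = 1.803, G_2 = 10^(19.9/10) = 97.72
Friis cascade:
  F = 1.390 + (1.803 − 1)/16.60 = 1.438
NF = 10 log₁₀(1.438) = 1.58 dB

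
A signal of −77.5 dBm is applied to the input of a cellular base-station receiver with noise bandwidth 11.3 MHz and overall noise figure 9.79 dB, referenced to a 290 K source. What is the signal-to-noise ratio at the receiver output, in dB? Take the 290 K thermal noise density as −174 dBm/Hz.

16.2 dB

Noise floor: N = −174 + 10 log₁₀(B) + NF
10 log₁₀(1.13×10⁷) = 70.53 dB
N = −174 + 70.53 + 9.79 = −93.68 dBm
SNR = P_sig − N = −77.5 − (−93.68) = 16.18 dB → 16.2 dB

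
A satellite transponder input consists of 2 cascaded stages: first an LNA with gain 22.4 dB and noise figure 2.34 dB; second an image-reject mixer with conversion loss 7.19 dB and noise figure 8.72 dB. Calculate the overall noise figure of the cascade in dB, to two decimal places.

Convert to linear (a loss of L dB is a gain of −L dB): F_i = 10^(NF_i/10), G_i = 10^(G_i,dB/10)
  Stage 1: F_1 = 10^(2.34/10) = 1.714, G_1 = 10^(22.4/10) = 173.8
  Stage 2: F_2 = 10^(8.72/10) = 7.447, G_2 = 10^(−7.19/10) = 0.1910
Friis cascade:
  F = 1.714 + (7.447 − 1)/173.8 = 1.751
NF = 10 log₁₀(1.751) = 2.43 dB

2.43 dB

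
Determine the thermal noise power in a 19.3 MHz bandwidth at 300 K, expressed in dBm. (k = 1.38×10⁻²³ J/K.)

−101.0 dBm

P_n = kTB = 1.38×10⁻²³ × 300 × 1.93×10⁷ = 7.99×10⁻¹⁴ W
In dBm: 10 log₁₀(7.99×10⁻¹⁴ / 10⁻³) = −101.0 dBm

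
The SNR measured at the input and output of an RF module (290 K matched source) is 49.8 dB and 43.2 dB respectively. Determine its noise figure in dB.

6.6 dB

NF (dB) = SNR_in(dB) − SNR_out(dB) when the source is at T₀
NF = 49.8 − 43.2 = 6.6 dB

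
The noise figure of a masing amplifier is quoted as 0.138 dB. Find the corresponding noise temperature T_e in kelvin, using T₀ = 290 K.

9.36 K

F = 10^(0.138/10) = 1.03229
T_e = (F − 1)·T₀ = (1.03229 − 1) × 290 = 9.36 K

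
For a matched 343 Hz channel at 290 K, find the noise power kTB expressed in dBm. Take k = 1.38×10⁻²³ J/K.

P_n = kTB = 1.38×10⁻²³ × 290 × 3.43×10² = 1.37×10⁻¹⁸ W
In dBm: 10 log₁₀(1.37×10⁻¹⁸ / 10⁻³) = −148.6 dBm

−148.6 dBm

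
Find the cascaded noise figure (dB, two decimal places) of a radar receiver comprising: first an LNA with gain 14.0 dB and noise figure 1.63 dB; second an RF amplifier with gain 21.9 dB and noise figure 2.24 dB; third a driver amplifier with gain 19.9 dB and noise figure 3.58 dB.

1.71 dB

Convert to linear (a loss of L dB is a gain of −L dB): F_i = 10^(NF_i/10), G_i = 10^(G_i,dB/10)
  Stage 1: F_1 = 10^(1.63/10) = 1.455, G_1 = 10^(14.0/10) = 25.12
  Stage 2: F_2 = 10^(2.24/10) = 1.675, G_2 = 10^(21.9/10) = 154.9
  Stage 3: F_3 = 10^(3.58/10) = 2.280, G_3 = 10^(19.9/10) = 97.72
Friis cascade:
  F = 1.455 + (1.675 − 1)/25.12 + (2.280 − 1)/3890 = 1.483
NF = 10 log₁₀(1.483) = 1.71 dB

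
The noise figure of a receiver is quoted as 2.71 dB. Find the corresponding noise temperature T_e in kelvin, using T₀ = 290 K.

251 K

F = 10^(2.71/10) = 1.86638
T_e = (F − 1)·T₀ = (1.86638 − 1) × 290 = 251 K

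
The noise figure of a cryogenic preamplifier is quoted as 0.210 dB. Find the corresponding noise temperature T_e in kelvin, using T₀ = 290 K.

F = 10^(0.210/10) = 1.04954
T_e = (F − 1)·T₀ = (1.04954 − 1) × 290 = 14.4 K

14.4 K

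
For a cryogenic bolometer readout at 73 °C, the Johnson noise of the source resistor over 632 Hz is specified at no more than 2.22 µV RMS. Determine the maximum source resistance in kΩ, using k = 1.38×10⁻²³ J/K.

T = 73 °C + 273.15 = 346.15 K
Johnson–Nyquist: V_n = √(4kTRB) ⇒ R = V_n² / (4kTB)
4kTB = 4 × 1.38×10⁻²³ × 346.15 × 6.32×10² = 1.21×10⁻¹⁷
R = (2.22×10⁻⁶)² / 1.21×10⁻¹⁷ = 4.08×10⁵ Ω = 408 kΩ

408 kΩ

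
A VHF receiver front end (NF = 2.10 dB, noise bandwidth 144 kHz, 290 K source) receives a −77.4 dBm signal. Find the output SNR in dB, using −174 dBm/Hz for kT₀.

Noise floor: N = −174 + 10 log₁₀(B) + NF
10 log₁₀(1.44×10⁵) = 51.58 dB
N = −174 + 51.58 + 2.10 = −120.32 dBm
SNR = P_sig − N = −77.4 − (−120.32) = 42.92 dB → 42.9 dB

42.9 dB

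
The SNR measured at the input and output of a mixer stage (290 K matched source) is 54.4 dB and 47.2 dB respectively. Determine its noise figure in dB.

7.2 dB

NF (dB) = SNR_in(dB) − SNR_out(dB) when the source is at T₀
NF = 54.4 − 47.2 = 7.2 dB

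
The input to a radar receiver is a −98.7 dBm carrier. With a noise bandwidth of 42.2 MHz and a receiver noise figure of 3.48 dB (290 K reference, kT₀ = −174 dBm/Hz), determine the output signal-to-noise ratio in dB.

−4.4 dB

Noise floor: N = −174 + 10 log₁₀(B) + NF
10 log₁₀(4.22×10⁷) = 76.25 dB
N = −174 + 76.25 + 3.48 = −94.27 dBm
SNR = P_sig − N = −98.7 − (−94.27) = −4.43 dB → −4.4 dB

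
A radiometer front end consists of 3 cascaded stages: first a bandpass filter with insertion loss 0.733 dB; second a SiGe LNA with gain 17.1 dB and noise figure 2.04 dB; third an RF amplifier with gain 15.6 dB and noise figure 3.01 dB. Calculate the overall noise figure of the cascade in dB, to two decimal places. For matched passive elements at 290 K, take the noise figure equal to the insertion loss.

Convert to linear (a loss of L dB is a gain of −L dB): F_i = 10^(NF_i/10), G_i = 10^(G_i,dB/10)
  Stage 1: F_1 = 10^(0.733/10) = 1.184, G_1 = 10^(−0.733/10) = 0.8447
  Stage 2: F_2 = 10^(2.04/10) = 1.600, G_2 = 10^(17.1/10) = 51.29
  Stage 3: F_3 = 10^(3.01/10) = 2.000, G_3 = 10^(15.6/10) = 36.31
Friis cascade:
  F = 1.184 + (1.600 − 1)/0.8447 + (2.000 − 1)/43.32 = 1.917
NF = 10 log₁₀(1.917) = 2.83 dB

2.83 dB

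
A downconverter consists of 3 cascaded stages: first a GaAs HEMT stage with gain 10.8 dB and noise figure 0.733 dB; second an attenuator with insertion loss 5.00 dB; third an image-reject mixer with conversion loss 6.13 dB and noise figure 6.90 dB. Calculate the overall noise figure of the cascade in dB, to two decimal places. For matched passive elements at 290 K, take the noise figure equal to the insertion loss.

3.78 dB

Convert to linear (a loss of L dB is a gain of −L dB): F_i = 10^(NF_i/10), G_i = 10^(G_i,dB/10)
  Stage 1: F_1 = 10^(0.733/10) = 1.184, G_1 = 10^(10.8/10) = 12.02
  Stage 2: F_2 = 10^(5.00/10) = 3.162, G_2 = 10^(−5.00/10) = 0.3162
  Stage 3: F_3 = 10^(6.90/10) = 4.898, G_3 = 10^(−6.13/10) = 0.2438
Friis cascade:
  F = 1.184 + (3.162 − 1)/12.02 + (4.898 − 1)/3.802 = 2.389
NF = 10 log₁₀(2.389) = 3.78 dB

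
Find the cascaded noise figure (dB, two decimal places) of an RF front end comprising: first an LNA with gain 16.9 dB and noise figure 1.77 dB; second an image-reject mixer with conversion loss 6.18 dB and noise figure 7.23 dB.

Convert to linear (a loss of L dB is a gain of −L dB): F_i = 10^(NF_i/10), G_i = 10^(G_i,dB/10)
  Stage 1: F_1 = 10^(1.77/10) = 1.503, G_1 = 10^(16.9/10) = 48.98
  Stage 2: F_2 = 10^(7.23/10) = 5.284, G_2 = 10^(−6.18/10) = 0.2410
Friis cascade:
  F = 1.503 + (5.284 − 1)/48.98 = 1.591
NF = 10 log₁₀(1.591) = 2.02 dB

2.02 dB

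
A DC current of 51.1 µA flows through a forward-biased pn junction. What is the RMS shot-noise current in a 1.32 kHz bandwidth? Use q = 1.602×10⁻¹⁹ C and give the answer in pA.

I_n = √(2qI·B)
2qI·B = 2 × 1.602×10⁻¹⁹ × 5.11×10⁻⁵ × 1.32×10³ = 2.16×10⁻²⁰ A²
I_n = √(2.16×10⁻²⁰) = 1.47×10⁻¹⁰ A = 147 pA

147 pA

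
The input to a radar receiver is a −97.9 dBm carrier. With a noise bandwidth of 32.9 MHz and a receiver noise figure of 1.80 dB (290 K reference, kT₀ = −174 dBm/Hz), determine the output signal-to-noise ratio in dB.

Noise floor: N = −174 + 10 log₁₀(B) + NF
10 log₁₀(3.29×10⁷) = 75.17 dB
N = −174 + 75.17 + 1.80 = −97.03 dBm
SNR = P_sig − N = −97.9 − (−97.03) = −0.87 dB → −0.9 dB

−0.9 dB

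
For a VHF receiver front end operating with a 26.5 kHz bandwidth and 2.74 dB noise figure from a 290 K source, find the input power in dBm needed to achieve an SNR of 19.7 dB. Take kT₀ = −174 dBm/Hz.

−107.3 dBm

Sensitivity = −174 + 10 log₁₀(B) + NF + SNR_min
= −174 + 44.23 + 2.74 + 19.7
= −107.33 dBm → −107.3 dBm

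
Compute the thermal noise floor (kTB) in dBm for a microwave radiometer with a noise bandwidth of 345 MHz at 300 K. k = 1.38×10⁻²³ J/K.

−88.5 dBm

P_n = kTB = 1.38×10⁻²³ × 300 × 3.45×10⁸ = 1.43×10⁻¹² W
In dBm: 10 log₁₀(1.43×10⁻¹² / 10⁻³) = −88.5 dBm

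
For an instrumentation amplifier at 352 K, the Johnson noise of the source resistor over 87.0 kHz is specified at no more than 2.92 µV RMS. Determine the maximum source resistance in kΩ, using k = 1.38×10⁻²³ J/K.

5.04 kΩ

Johnson–Nyquist: V_n = √(4kTRB) ⇒ R = V_n² / (4kTB)
4kTB = 4 × 1.38×10⁻²³ × 352 × 8.70×10⁴ = 1.69×10⁻¹⁵
R = (2.92×10⁻⁶)² / 1.69×10⁻¹⁵ = 5.04×10³ Ω = 5.04 kΩ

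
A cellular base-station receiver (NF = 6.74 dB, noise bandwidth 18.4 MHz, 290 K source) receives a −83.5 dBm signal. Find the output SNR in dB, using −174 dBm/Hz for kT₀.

11.1 dB

Noise floor: N = −174 + 10 log₁₀(B) + NF
10 log₁₀(1.84×10⁷) = 72.65 dB
N = −174 + 72.65 + 6.74 = −94.61 dBm
SNR = P_sig − N = −83.5 − (−94.61) = 11.11 dB → 11.1 dB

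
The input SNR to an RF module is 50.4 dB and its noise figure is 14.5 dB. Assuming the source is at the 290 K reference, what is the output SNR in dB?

35.9 dB

By definition F = SNR_in/SNR_out, so in dB: SNR_out = SNR_in − NF
SNR_out = 50.4 − 14.5 = 35.9 dB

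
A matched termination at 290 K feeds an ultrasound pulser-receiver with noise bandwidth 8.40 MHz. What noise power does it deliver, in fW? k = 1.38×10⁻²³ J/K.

33.6 fW

P_n = kTB = 1.38×10⁻²³ × 290 × 8.40×10⁶ = 3.36×10⁻¹⁴ W = 33.6 fW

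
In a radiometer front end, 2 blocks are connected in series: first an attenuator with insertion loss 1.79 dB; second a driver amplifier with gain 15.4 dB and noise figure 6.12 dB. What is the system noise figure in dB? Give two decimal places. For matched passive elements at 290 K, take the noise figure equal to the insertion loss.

Convert to linear (a loss of L dB is a gain of −L dB): F_i = 10^(NF_i/10), G_i = 10^(G_i,dB/10)
  Stage 1: F_1 = 10^(1.79/10) = 1.510, G_1 = 10^(−1.79/10) = 0.6622
  Stage 2: F_2 = 10^(6.12/10) = 4.093, G_2 = 10^(15.4/10) = 34.67
Friis cascade:
  F = 1.510 + (4.093 − 1)/0.6622 = 6.180
NF = 10 log₁₀(6.180) = 7.91 dB

7.91 dB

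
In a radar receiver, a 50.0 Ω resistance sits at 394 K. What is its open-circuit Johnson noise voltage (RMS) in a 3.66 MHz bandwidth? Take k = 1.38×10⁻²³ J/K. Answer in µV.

V_n = √(4kTRB)
4kTRB = 4 × 1.38×10⁻²³ × 394 × 5.00×10¹ × 3.66×10⁶ = 3.98×10⁻¹² V²
V_n = √(3.98×10⁻¹²) = 2.00×10⁻⁶ V = 2.00 µV

2.00 µV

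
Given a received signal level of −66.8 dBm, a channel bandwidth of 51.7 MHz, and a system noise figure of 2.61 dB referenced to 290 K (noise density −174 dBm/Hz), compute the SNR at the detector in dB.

27.5 dB

Noise floor: N = −174 + 10 log₁₀(B) + NF
10 log₁₀(5.17×10⁷) = 77.13 dB
N = −174 + 77.13 + 2.61 = −94.26 dBm
SNR = P_sig − N = −66.8 − (−94.26) = 27.46 dB → 27.5 dB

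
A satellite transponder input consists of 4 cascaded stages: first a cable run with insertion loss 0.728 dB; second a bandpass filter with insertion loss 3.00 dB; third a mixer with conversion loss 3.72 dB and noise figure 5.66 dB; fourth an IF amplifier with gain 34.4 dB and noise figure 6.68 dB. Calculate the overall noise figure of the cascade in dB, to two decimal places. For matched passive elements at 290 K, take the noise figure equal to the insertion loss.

14.62 dB

Convert to linear (a loss of L dB is a gain of −L dB): F_i = 10^(NF_i/10), G_i = 10^(G_i,dB/10)
  Stage 1: F_1 = 10^(0.728/10) = 1.182, G_1 = 10^(−0.728/10) = 0.8457
  Stage 2: F_2 = 10^(3.00/10) = 1.995, G_2 = 10^(−3.00/10) = 0.5012
  Stage 3: F_3 = 10^(5.66/10) = 3.681, G_3 = 10^(−3.72/10) = 0.4246
  Stage 4: F_4 = 10^(6.68/10) = 4.656, G_4 = 10^(34.4/10) = 2754
Friis cascade:
  F = 1.182 + (1.995 − 1)/0.8457 + (3.681 − 1)/0.4238 + (4.656 − 1)/0.1800 = 29.00
NF = 10 log₁₀(29.00) = 14.62 dB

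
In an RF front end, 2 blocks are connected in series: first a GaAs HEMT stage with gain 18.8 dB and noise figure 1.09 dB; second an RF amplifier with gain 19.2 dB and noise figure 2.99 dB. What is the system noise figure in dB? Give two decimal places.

Convert to linear (a loss of L dB is a gain of −L dB): F_i = 10^(NF_i/10), G_i = 10^(G_i,dB/10)
  Stage 1: F_1 = 10^(1.09/10) = 1.285, G_1 = 10^(18.8/10) = 75.86
  Stage 2: F_2 = 10^(2.99/10) = 1.991, G_2 = 10^(19.2/10) = 83.18
Friis cascade:
  F = 1.285 + (1.991 − 1)/75.86 = 1.298
NF = 10 log₁₀(1.298) = 1.13 dB

1.13 dB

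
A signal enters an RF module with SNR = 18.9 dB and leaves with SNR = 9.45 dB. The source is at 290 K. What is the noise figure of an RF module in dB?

NF (dB) = SNR_in(dB) − SNR_out(dB) when the source is at T₀
NF = 18.9 − 9.45 = 9.45 dB

9.45 dB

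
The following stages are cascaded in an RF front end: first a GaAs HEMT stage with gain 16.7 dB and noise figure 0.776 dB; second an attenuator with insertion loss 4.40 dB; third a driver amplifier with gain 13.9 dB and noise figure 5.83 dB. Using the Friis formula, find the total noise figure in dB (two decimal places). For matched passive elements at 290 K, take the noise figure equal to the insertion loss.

1.46 dB

Convert to linear (a loss of L dB is a gain of −L dB): F_i = 10^(NF_i/10), G_i = 10^(G_i,dB/10)
  Stage 1: F_1 = 10^(0.776/10) = 1.196, G_1 = 10^(16.7/10) = 46.77
  Stage 2: F_2 = 10^(4.40/10) = 2.754, G_2 = 10^(−4.40/10) = 0.3631
  Stage 3: F_3 = 10^(5.83/10) = 3.828, G_3 = 10^(13.9/10) = 24.55
Friis cascade:
  F = 1.196 + (2.754 − 1)/46.77 + (3.828 − 1)/16.98 = 1.400
NF = 10 log₁₀(1.400) = 1.46 dB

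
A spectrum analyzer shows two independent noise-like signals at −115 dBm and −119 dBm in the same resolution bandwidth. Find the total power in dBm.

−113.5 dBm

Convert to linear, add, convert back:
P₁ = 3.16×10⁻¹⁵ W, P₂ = 1.26×10⁻¹⁵ W
P_tot = 4.42×10⁻¹⁵ W → 10 log₁₀(P_tot / 10⁻³) = −113.5 dBm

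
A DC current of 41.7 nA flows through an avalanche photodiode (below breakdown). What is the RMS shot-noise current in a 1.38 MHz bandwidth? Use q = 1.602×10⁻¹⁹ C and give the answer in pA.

136 pA

I_n = √(2qI·B)
2qI·B = 2 × 1.602×10⁻¹⁹ × 4.17×10⁻⁸ × 1.38×10⁶ = 1.84×10⁻²⁰ A²
I_n = √(1.84×10⁻²⁰) = 1.36×10⁻¹⁰ A = 136 pA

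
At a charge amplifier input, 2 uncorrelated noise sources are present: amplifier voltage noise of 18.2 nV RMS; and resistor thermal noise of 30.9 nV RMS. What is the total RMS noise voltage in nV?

35.9 nV

Uncorrelated sources add in power (mean-square): V_tot = √(ΣV_i²)
V_tot = √[(1.82×10⁻⁸)² + (3.09×10⁻⁸)²] = 3.59×10⁻⁸ V = 35.9 nV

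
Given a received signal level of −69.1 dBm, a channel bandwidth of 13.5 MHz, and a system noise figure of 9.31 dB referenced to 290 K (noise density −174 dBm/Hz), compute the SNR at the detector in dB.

24.3 dB

Noise floor: N = −174 + 10 log₁₀(B) + NF
10 log₁₀(1.35×10⁷) = 71.3 dB
N = −174 + 71.3 + 9.31 = −93.39 dBm
SNR = P_sig − N = −69.1 − (−93.39) = 24.29 dB → 24.3 dB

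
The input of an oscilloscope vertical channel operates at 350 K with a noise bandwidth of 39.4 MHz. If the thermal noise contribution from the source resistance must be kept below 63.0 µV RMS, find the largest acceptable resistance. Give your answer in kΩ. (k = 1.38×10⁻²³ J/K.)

5.21 kΩ

Johnson–Nyquist: V_n = √(4kTRB) ⇒ R = V_n² / (4kTB)
4kTB = 4 × 1.38×10⁻²³ × 350 × 3.94×10⁷ = 7.61×10⁻¹³
R = (6.30×10⁻⁵)² / 7.61×10⁻¹³ = 5.21×10³ Ω = 5.21 kΩ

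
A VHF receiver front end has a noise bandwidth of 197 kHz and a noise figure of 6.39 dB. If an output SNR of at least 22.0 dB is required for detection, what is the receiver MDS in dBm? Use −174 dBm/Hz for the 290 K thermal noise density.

−92.7 dBm

Sensitivity = −174 + 10 log₁₀(B) + NF + SNR_min
= −174 + 52.94 + 6.39 + 22.0
= −92.67 dBm → −92.7 dBm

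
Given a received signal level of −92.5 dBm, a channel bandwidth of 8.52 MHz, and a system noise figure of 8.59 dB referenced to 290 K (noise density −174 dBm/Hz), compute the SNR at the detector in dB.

Noise floor: N = −174 + 10 log₁₀(B) + NF
10 log₁₀(8.52×10⁶) = 69.3 dB
N = −174 + 69.3 + 8.59 = −96.11 dBm
SNR = P_sig − N = −92.5 − (−96.11) = 3.61 dB → 3.6 dB

3.6 dB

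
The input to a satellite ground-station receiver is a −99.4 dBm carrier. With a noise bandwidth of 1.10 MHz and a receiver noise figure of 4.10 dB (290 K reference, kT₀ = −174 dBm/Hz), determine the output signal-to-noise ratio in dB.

Noise floor: N = −174 + 10 log₁₀(B) + NF
10 log₁₀(1.10×10⁶) = 60.41 dB
N = −174 + 60.41 + 4.10 = −109.49 dBm
SNR = P_sig − N = −99.4 − (−109.49) = 10.09 dB → 10.1 dB

10.1 dB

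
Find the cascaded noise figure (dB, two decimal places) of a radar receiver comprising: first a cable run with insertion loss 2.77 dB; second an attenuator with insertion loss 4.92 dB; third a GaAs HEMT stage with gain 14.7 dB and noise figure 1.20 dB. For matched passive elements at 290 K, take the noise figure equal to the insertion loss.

8.89 dB

Convert to linear (a loss of L dB is a gain of −L dB): F_i = 10^(NF_i/10), G_i = 10^(G_i,dB/10)
  Stage 1: F_1 = 10^(2.77/10) = 1.892, G_1 = 10^(−2.77/10) = 0.5284
  Stage 2: F_2 = 10^(4.92/10) = 3.105, G_2 = 10^(−4.92/10) = 0.3221
  Stage 3: F_3 = 10^(1.20/10) = 1.318, G_3 = 10^(14.7/10) = 29.51
Friis cascade:
  F = 1.892 + (3.105 − 1)/0.5284 + (1.318 − 1)/0.1702 = 7.745
NF = 10 log₁₀(7.745) = 8.89 dB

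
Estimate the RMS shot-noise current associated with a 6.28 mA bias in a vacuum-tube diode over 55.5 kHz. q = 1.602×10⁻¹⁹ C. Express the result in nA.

I_n = √(2qI·B)
2qI·B = 2 × 1.602×10⁻¹⁹ × 6.28×10⁻³ × 5.55×10⁴ = 1.12×10⁻¹⁶ A²
I_n = √(1.12×10⁻¹⁶) = 1.06×10⁻⁸ A = 10.6 nA

10.6 nA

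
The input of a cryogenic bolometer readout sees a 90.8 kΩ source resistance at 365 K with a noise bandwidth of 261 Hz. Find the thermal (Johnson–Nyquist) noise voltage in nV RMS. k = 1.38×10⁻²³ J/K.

691 nV

V_n = √(4kTRB)
4kTRB = 4 × 1.38×10⁻²³ × 365 × 9.08×10⁴ × 2.61×10² = 4.77×10⁻¹³ V²
V_n = √(4.77×10⁻¹³) = 6.91×10⁻⁷ V = 691 nV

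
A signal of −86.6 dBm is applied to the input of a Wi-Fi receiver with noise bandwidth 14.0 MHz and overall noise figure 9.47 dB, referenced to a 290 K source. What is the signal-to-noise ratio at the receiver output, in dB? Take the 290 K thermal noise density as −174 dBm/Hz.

Noise floor: N = −174 + 10 log₁₀(B) + NF
10 log₁₀(1.40×10⁷) = 71.46 dB
N = −174 + 71.46 + 9.47 = −93.07 dBm
SNR = P_sig − N = −86.6 − (−93.07) = 6.47 dB → 6.5 dB

6.5 dB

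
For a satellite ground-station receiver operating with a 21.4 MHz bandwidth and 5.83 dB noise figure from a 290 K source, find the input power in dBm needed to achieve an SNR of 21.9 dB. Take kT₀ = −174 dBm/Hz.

Sensitivity = −174 + 10 log₁₀(B) + NF + SNR_min
= −174 + 73.3 + 5.83 + 21.9
= −72.97 dBm → −73.0 dBm

−73.0 dBm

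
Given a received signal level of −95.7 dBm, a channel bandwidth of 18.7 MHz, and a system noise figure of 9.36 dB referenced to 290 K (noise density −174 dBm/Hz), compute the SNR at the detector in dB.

−3.8 dB

Noise floor: N = −174 + 10 log₁₀(B) + NF
10 log₁₀(1.87×10⁷) = 72.72 dB
N = −174 + 72.72 + 9.36 = −91.92 dBm
SNR = P_sig − N = −95.7 − (−91.92) = −3.78 dB → −3.8 dB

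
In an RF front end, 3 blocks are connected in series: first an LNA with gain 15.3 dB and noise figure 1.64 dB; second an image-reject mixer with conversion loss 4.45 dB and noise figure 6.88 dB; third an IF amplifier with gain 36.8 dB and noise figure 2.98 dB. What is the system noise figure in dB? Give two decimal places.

2.19 dB

Convert to linear (a loss of L dB is a gain of −L dB): F_i = 10^(NF_i/10), G_i = 10^(G_i,dB/10)
  Stage 1: F_1 = 10^(1.64/10) = 1.459, G_1 = 10^(15.3/10) = 33.88
  Stage 2: F_2 = 10^(6.88/10) = 4.875, G_2 = 10^(−4.45/10) = 0.3589
  Stage 3: F_3 = 10^(2.98/10) = 1.986, G_3 = 10^(36.8/10) = 4786
Friis cascade:
  F = 1.459 + (4.875 − 1)/33.88 + (1.986 − 1)/12.16 = 1.654
NF = 10 log₁₀(1.654) = 2.19 dB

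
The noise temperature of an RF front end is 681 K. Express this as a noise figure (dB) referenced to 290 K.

5.25 dB

F = 1 + T_e/T₀ = 1 + 681/290 = 3.34828
NF = 10 log₁₀(3.34828) = 5.25 dB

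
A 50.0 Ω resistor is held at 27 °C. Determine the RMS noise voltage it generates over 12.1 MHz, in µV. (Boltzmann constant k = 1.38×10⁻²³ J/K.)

T = 27 °C + 273.15 = 300.15 K
V_n = √(4kTRB)
4kTRB = 4 × 1.38×10⁻²³ × 300.15 × 5.00×10¹ × 1.21×10⁷ = 1.00×10⁻¹¹ V²
V_n = √(1.00×10⁻¹¹) = 3.17×10⁻⁶ V = 3.17 µV

3.17 µV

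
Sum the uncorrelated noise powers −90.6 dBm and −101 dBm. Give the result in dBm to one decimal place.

−90.2 dBm

Convert to linear, add, convert back:
P₁ = 8.71×10⁻¹³ W, P₂ = 7.94×10⁻¹⁴ W
P_tot = 9.50×10⁻¹³ W → 10 log₁₀(P_tot / 10⁻³) = −90.2 dBm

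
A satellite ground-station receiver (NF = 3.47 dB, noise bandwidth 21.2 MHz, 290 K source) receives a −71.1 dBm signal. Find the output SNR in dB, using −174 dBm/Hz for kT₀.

26.2 dB

Noise floor: N = −174 + 10 log₁₀(B) + NF
10 log₁₀(2.12×10⁷) = 73.26 dB
N = −174 + 73.26 + 3.47 = −97.27 dBm
SNR = P_sig − N = −71.1 − (−97.27) = 26.17 dB → 26.2 dB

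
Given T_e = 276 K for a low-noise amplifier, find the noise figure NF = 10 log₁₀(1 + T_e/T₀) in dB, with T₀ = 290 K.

F = 1 + T_e/T₀ = 1 + 276/290 = 1.95172
NF = 10 log₁₀(1.95172) = 2.90 dB

2.90 dB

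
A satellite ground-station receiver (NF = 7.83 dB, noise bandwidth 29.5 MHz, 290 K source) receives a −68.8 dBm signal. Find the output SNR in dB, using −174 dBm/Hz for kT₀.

Noise floor: N = −174 + 10 log₁₀(B) + NF
10 log₁₀(2.95×10⁷) = 74.7 dB
N = −174 + 74.7 + 7.83 = −91.47 dBm
SNR = P_sig − N = −68.8 − (−91.47) = 22.67 dB → 22.7 dB

22.7 dB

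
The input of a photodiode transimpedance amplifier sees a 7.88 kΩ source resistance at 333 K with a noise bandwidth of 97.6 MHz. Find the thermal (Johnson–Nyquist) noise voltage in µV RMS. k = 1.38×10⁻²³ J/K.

V_n = √(4kTRB)
4kTRB = 4 × 1.38×10⁻²³ × 333 × 7.88×10³ × 9.76×10⁷ = 1.41×10⁻⁸ V²
V_n = √(1.41×10⁻⁸) = 1.19×10⁻⁴ V = 119 µV

119 µV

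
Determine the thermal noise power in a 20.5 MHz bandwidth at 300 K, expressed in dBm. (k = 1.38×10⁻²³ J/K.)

−100.7 dBm

P_n = kTB = 1.38×10⁻²³ × 300 × 2.05×10⁷ = 8.49×10⁻¹⁴ W
In dBm: 10 log₁₀(8.49×10⁻¹⁴ / 10⁻³) = −100.7 dBm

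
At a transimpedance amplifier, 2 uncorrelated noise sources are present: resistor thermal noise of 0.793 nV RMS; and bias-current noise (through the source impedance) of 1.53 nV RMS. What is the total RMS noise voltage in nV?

1.72 nV

Uncorrelated sources add in power (mean-square): V_tot = √(ΣV_i²)
V_tot = √[(7.93×10⁻¹⁰)² + (1.53×10⁻⁹)²] = 1.72×10⁻⁹ V = 1.72 nV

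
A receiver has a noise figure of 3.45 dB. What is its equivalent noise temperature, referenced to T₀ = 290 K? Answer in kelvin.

352 K

F = 10^(3.45/10) = 2.21309
T_e = (F − 1)·T₀ = (2.21309 − 1) × 290 = 352 K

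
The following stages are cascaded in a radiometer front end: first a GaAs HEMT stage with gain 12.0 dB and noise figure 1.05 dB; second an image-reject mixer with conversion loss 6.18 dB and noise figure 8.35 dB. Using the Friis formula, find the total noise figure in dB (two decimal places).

Convert to linear (a loss of L dB is a gain of −L dB): F_i = 10^(NF_i/10), G_i = 10^(G_i,dB/10)
  Stage 1: F_1 = 10^(1.05/10) = 1.274, G_1 = 10^(12.0/10) = 15.85
  Stage 2: F_2 = 10^(8.35/10) = 6.839, G_2 = 10^(−6.18/10) = 0.2410
Friis cascade:
  F = 1.274 + (6.839 − 1)/15.85 = 1.642
NF = 10 log₁₀(1.642) = 2.15 dB

2.15 dB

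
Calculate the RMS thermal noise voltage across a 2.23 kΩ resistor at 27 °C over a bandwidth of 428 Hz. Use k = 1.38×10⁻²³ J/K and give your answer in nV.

126 nV

T = 27 °C + 273.15 = 300.15 K
V_n = √(4kTRB)
4kTRB = 4 × 1.38×10⁻²³ × 300.15 × 2.23×10³ × 4.28×10² = 1.58×10⁻¹⁴ V²
V_n = √(1.58×10⁻¹⁴) = 1.26×10⁻⁷ V = 126 nV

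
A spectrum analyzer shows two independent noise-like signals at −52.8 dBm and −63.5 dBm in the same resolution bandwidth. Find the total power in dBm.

−52.4 dBm

Convert to linear, add, convert back:
P₁ = 5.25×10⁻⁹ W, P₂ = 4.47×10⁻¹⁰ W
P_tot = 5.69×10⁻⁹ W → 10 log₁₀(P_tot / 10⁻³) = −52.4 dBm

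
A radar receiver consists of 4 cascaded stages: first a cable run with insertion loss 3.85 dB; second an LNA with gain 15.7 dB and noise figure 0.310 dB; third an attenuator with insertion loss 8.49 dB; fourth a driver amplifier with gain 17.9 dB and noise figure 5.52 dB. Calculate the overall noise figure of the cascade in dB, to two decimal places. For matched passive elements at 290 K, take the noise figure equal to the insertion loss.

6.22 dB

Convert to linear (a loss of L dB is a gain of −L dB): F_i = 10^(NF_i/10), G_i = 10^(G_i,dB/10)
  Stage 1: F_1 = 10^(3.85/10) = 2.427, G_1 = 10^(−3.85/10) = 0.4121
  Stage 2: F_2 = 10^(0.310/10) = 1.074, G_2 = 10^(15.7/10) = 37.15
  Stage 3: F_3 = 10^(8.49/10) = 7.063, G_3 = 10^(−8.49/10) = 0.1416
  Stage 4: F_4 = 10^(5.52/10) = 3.565, G_4 = 10^(17.9/10) = 61.66
Friis cascade:
  F = 2.427 + (1.074 − 1)/0.4121 + (7.063 − 1)/15.31 + (3.565 − 1)/2.168 = 4.185
NF = 10 log₁₀(4.185) = 6.22 dB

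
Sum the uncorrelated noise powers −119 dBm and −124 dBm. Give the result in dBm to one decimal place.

−117.8 dBm

Convert to linear, add, convert back:
P₁ = 1.26×10⁻¹⁵ W, P₂ = 3.98×10⁻¹⁶ W
P_tot = 1.66×10⁻¹⁵ W → 10 log₁₀(P_tot / 10⁻³) = −117.8 dBm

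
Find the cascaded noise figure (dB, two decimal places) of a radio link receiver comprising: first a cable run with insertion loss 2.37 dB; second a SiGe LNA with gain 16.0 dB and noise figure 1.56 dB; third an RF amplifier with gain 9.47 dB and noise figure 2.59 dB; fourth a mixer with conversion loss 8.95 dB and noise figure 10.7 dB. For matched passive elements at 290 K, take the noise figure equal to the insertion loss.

Convert to linear (a loss of L dB is a gain of −L dB): F_i = 10^(NF_i/10), G_i = 10^(G_i,dB/10)
  Stage 1: F_1 = 10^(2.37/10) = 1.726, G_1 = 10^(−2.37/10) = 0.5794
  Stage 2: F_2 = 10^(1.56/10) = 1.432, G_2 = 10^(16.0/10) = 39.81
  Stage 3: F_3 = 10^(2.59/10) = 1.816, G_3 = 10^(9.47/10) = 8.851
  Stage 4: F_4 = 10^(10.7/10) = 11.75, G_4 = 10^(−8.95/10) = 0.1274
Friis cascade:
  F = 1.726 + (1.432 − 1)/0.5794 + (1.816 − 1)/23.07 + (11.75 − 1)/204.2 = 2.560
NF = 10 log₁₀(2.560) = 4.08 dB

4.08 dB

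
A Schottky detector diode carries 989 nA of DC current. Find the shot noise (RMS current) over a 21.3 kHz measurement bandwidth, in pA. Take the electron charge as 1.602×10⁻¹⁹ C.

82.2 pA

I_n = √(2qI·B)
2qI·B = 2 × 1.602×10⁻¹⁹ × 9.89×10⁻⁷ × 2.13×10⁴ = 6.75×10⁻²¹ A²
I_n = √(6.75×10⁻²¹) = 8.22×10⁻¹¹ A = 82.2 pA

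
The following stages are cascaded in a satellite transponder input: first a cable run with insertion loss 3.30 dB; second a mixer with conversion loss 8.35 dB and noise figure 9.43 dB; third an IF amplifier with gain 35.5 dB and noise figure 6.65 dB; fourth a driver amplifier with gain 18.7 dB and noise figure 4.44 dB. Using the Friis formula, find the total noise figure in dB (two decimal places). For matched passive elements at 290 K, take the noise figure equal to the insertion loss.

18.56 dB

Convert to linear (a loss of L dB is a gain of −L dB): F_i = 10^(NF_i/10), G_i = 10^(G_i,dB/10)
  Stage 1: F_1 = 10^(3.30/10) = 2.138, G_1 = 10^(−3.30/10) = 0.4677
  Stage 2: F_2 = 10^(9.43/10) = 8.770, G_2 = 10^(−8.35/10) = 0.1462
  Stage 3: F_3 = 10^(6.65/10) = 4.624, G_3 = 10^(35.5/10) = 3548
  Stage 4: F_4 = 10^(4.44/10) = 2.780, G_4 = 10^(18.7/10) = 74.13
Friis cascade:
  F = 2.138 + (8.770 − 1)/0.4677 + (4.624 − 1)/0.06839 + (2.780 − 1)/242.7 = 71.74
NF = 10 log₁₀(71.74) = 18.56 dB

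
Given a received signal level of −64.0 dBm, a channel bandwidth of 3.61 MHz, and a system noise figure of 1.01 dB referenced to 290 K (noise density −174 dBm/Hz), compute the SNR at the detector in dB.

43.4 dB

Noise floor: N = −174 + 10 log₁₀(B) + NF
10 log₁₀(3.61×10⁶) = 65.58 dB
N = −174 + 65.58 + 1.01 = −107.41 dBm
SNR = P_sig − N = −64.0 − (−107.41) = 43.41 dB → 43.4 dB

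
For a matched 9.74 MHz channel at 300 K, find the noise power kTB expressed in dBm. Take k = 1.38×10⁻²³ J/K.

P_n = kTB = 1.38×10⁻²³ × 300 × 9.74×10⁶ = 4.03×10⁻¹⁴ W
In dBm: 10 log₁₀(4.03×10⁻¹⁴ / 10⁻³) = −103.9 dBm

−103.9 dBm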